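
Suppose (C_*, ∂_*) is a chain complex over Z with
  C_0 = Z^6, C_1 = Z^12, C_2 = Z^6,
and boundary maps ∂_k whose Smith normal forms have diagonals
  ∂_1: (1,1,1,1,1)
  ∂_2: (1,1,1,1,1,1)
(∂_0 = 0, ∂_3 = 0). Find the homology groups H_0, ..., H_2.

H_0: b_0 = 6 − 0 − 5 = 1; torsion from ∂_1 factors > 1: none. So H_0 = Z.
H_1: b_1 = 12 − 5 − 6 = 1; torsion from ∂_2 factors > 1: none. So H_1 = Z.
H_2: b_2 = 6 − 6 − 0 = 0; torsion from ∂_3 factors > 1: none. So H_2 = 0.

H_0 = Z,  H_1 = Z,  H_2 = 0.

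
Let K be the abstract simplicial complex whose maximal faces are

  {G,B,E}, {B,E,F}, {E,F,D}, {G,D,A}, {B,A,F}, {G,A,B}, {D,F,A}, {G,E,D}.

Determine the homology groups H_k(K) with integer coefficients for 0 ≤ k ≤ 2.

K has 6 vertices, 12 edges, 8 triangles.
rank ∂_0 = 0, rank ∂_1 = 5 ⇒ b_0 = 6 − 0 − 5 = 1; all invariant factors of ∂_1 are 1 so no torsion. So H_0 = Z.
rank ∂_1 = 5, rank ∂_2 = 7 ⇒ b_1 = 12 − 5 − 7 = 0; all invariant factors of ∂_2 are 1 so no torsion. So H_1 = 0.
rank ∂_2 = 7, rank ∂_3 = 0 ⇒ b_2 = 8 − 7 − 0 = 1. So H_2 = Z.

H_0 = Z,  H_1 = 0,  H_2 = Z.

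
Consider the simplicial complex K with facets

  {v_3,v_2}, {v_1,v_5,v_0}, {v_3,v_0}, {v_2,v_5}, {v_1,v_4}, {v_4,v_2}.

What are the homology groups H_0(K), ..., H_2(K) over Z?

H_0 = Z,  H_1 = Z^2,  H_2 = 0.

We work with the vertex ordering v_0 < v_1 < v_2 < v_3 < v_4 < v_5. The simplices of K, each written with vertices in increasing order, are:

  0-simplices (6): [v_0], [v_1], [v_2], [v_3], [v_4], [v_5]
  1-simplices (8): [v_0,v_1], [v_0,v_3], [v_0,v_5], [v_1,v_4], [v_1,v_5], [v_2,v_3], [v_2,v_4], [v_2,v_5]
  2-simplices (1): [v_0,v_1,v_5]

giving chain groups C_0 ≅ Z^6, C_1 ≅ Z^8, C_2 ≅ Z^1.

The boundary map ∂_1: C_1 → C_0 is given by ∂[p,q] = [q] − [p]. For instance
  ∂[v_0,v_1] = [v_1] − [v_0].
As a 6×8 matrix over Z this has rank 5, with invariant factors (1,1,1,1,1).

∂_2: C_2 → C_1 maps a triangle to the signed sum of its edges. For instance
  ∂[v_0,v_1,v_5] = [v_1,v_5] − [v_0,v_5] + [v_0,v_1].
As a 8×1 matrix over Z this has rank 1, with invariant factors (1).

Reading off H_k = ker ∂_k / im ∂_{k+1}:

  H_0: rank C_0 − rank ∂_1 = 6 − 5 = 1, and the invariant factors of ∂_1 are all 1, so H_0 = Z.
  H_1: rank ker ∂_1 − rank ∂_2 = (8 − 5) − 1 = 2, and the invariant factors of ∂_2 are all 1, so H_1 = Z^2.
  H_2: rank ker ∂_2 − rank ∂_3 = (1 − 1) − 0 = 0, and there is no ∂_3, so H_2 = 0.

As a check, the Euler characteristic is 6 − 8 + 1 = -1, which agrees with 1 − 2 + 0 = -1.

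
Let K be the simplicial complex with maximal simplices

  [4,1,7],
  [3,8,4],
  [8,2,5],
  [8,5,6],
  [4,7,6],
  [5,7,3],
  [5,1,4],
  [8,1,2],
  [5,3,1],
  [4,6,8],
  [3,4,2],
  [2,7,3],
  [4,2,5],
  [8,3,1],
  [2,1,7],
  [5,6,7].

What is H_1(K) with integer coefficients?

Order the vertices as 1 < 2 < 3 < 4 < 5 < 6 < 7 < 8. Listing each simplex with vertices in this order, K has dimension 2 with simplices:

  0-simplices (8): [1], [2], [3], [4], [5], [6], [7], [8]
  1-simplices (24): (24 of them)
  2-simplices (16): [1,2,7], [1,2,8], [1,3,5], [1,3,8], [1,4,5], [1,4,7], [2,3,4], [2,3,7], [2,4,5], [2,5,8], [3,4,8], [3,5,7], [4,6,7], [4,6,8], [5,6,7], [5,6,8]

giving chain groups C_0 ≅ Z^8, C_1 ≅ Z^24, C_2 ≅ Z^16.

The boundary map ∂_1: C_1 → C_0 maps an edge to its endpoints' difference, ∂[p,q] = q − p.
The 8×24 boundary matrix has rank 7 and Smith normal form diag(1,1,1,1,1,1,1).

Boundary ∂_2: C_2 → C_1 maps a triangle to the signed sum of its edges. For instance
  ∂[4,6,7] = [6,7] − [4,7] + [4,6],
  ∂[3,4,8] = [4,8] − [3,8] + [3,4].
The 24×16 boundary matrix has rank 15 and Smith normal form diag(1,1,1,1,1,1,1,1,1,1,1,1,1,1,1).

Reading off H_k = ker ∂_k / im ∂_{k+1}:

  H_1: rank ker ∂_1 − rank ∂_2 = (24 − 7) − 15 = 2, and the invariant factors of ∂_2 are all 1, so H_1 = Z^2.

H_1 ≅ Z^2.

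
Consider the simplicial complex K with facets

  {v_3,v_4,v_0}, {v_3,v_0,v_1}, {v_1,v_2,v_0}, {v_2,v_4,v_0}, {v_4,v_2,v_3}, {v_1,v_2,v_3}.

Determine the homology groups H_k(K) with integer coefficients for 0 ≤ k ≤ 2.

K has 5 vertices, 9 edges, 6 triangles.
rank ∂_0 = 0, rank ∂_1 = 4 ⇒ b_0 = 5 − 0 − 4 = 1; all invariant factors of ∂_1 are 1 so no torsion. So H_0 ≅ Z.
rank ∂_1 = 4, rank ∂_2 = 5 ⇒ b_1 = 9 − 4 − 5 = 0; all invariant factors of ∂_2 are 1 so no torsion. So H_1 ≅ 0.
rank ∂_2 = 5, rank ∂_3 = 0 ⇒ b_2 = 6 − 5 − 0 = 1. So H_2 ≅ Z.

H_0 = Z,  H_1 = 0,  H_2 = Z.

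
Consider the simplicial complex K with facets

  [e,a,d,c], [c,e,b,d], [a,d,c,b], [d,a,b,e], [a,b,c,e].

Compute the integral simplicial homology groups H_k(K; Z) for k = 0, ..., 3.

H_0 ≅ Z,  H_1 = 0,  H_2 = 0,  H_3 ≅ Z.

We work with the vertex ordering a < b < c < d < e. The simplices of K, each written with vertices in increasing order, are:

  0-simplices (5): a, b, c, d, e
  1-simplices (10): ab, ac, ad, ae, bc, bd, be, cd, ce, de
  2-simplices (10): abc, abd, abe, acd, ace, ade, bcd, bce, bde, cde
  3-simplices (5): abcd, abce, abde, acde, bcde

so the chain groups are C_0 ≅ Z^5, C_1 ≅ Z^10, C_2 ≅ Z^10, C_3 ≅ Z^5.

∂_1: C_1 → C_0 is given by ∂[p,q] = [q] − [p].
The resulting 5×10 matrix has rank 4, and its Smith normal form has invariant factors (1,1,1,1).

Boundary ∂_2: C_2 → C_1 maps a triangle to the signed sum of its edges. For instance
  ∂bde = de − be + bd,
  ∂abc = bc − ac + ab.
As a 10×10 matrix over Z this has rank 6, with invariant factors (1,1,1,1,1,1).

The boundary map ∂_3: C_3 → C_2 sends each 3-simplex σ to the alternating sum Σ_i (−1)^i (σ with its i-th vertex removed). For instance
  ∂bcde = cde − bde + bce − bcd,
  ∂abcd = bcd − acd + abd − abc.
The 10×5 boundary matrix has rank 4 and Smith normal form diag(1,1,1,1).

Now H_k = ker ∂_k / im ∂_{k+1}, so:

  H_0: rank C_0 − rank ∂_1 = 5 − 4 = 1, and the invariant factors of ∂_1 are all 1, so H_0 = Z.
  H_1: rank ker ∂_1 − rank ∂_2 = (10 − 4) − 6 = 0, and the invariant factors of ∂_2 are all 1, so H_1 = 0.
  H_2: rank ker ∂_2 − rank ∂_3 = (10 − 6) − 4 = 0, and the invariant factors of ∂_3 are all 1, so H_2 = 0.
  H_3: rank ker ∂_3 − rank ∂_4 = (5 − 4) − 0 = 1, and there is no ∂_4, so H_3 = Z.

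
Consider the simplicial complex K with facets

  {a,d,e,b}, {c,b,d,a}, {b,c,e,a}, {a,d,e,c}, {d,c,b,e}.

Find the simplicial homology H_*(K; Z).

Fix the vertex order a < b < c < d < e and write every simplex with vertices in increasing order. Then dim K = 3 and the simplices of K are:

  0-simplices (5): a, b, c, d, e
  1-simplices (10): ab, ac, ad, ae, bc, bd, be, cd, ce, de
  2-simplices (10): abc, abd, abe, acd, ace, ade, bcd, bce, bde, cde
  3-simplices (5): abcd, abce, abde, acde, bcde

Hence C_0 ≅ Z^5, C_1 ≅ Z^10, C_2 ≅ Z^10, C_3 ≅ Z^5.

The boundary map ∂_1: C_1 → C_0 maps an edge to its endpoints' difference, ∂[p,q] = q − p. For instance
  ∂ac = c − a.
This gives a 5×10 integer matrix of rank 4; reducing to Smith normal form yields diagonal entries (1,1,1,1).

∂_2: C_2 → C_1 sends each 2-simplex [p,q,r] to [q,r] − [p,r] + [p,q]. For instance
  ∂abc = bc − ac + ab,
  ∂cde = de − ce + cd.
The resulting 10×10 matrix has rank 6, and its Smith normal form has invariant factors (1,1,1,1,1,1).

The boundary map ∂_3: C_3 → C_2 sends each 3-simplex σ to the alternating sum Σ_i (−1)^i (σ with its i-th vertex removed). For instance
  ∂abce = bce − ace + abe − abc,
  ∂abcd = bcd − acd + abd − abc.
The resulting 10×5 matrix has rank 4, and its Smith normal form has invariant factors (1,1,1,1).

From H_k ≅ ker(∂_k) / im(∂_{k+1}) we obtain:

  H_0: rank C_0 − rank ∂_1 = 5 − 4 = 1, and the invariant factors of ∂_1 are all 1, so H_0 ≅ Z.
  H_1: rank ker ∂_1 − rank ∂_2 = (10 − 4) − 6 = 0, and the invariant factors of ∂_2 are all 1, so H_1 ≅ 0.
  H_2: rank ker ∂_2 − rank ∂_3 = (10 − 6) − 4 = 0, and the invariant factors of ∂_3 are all 1, so H_2 ≅ 0.
  H_3: rank ker ∂_3 − rank ∂_4 = (5 − 4) − 0 = 1, and there is no ∂_4, so H_3 ≅ Z.

H_0 = Z,  H_1 = 0,  H_2 = 0,  H_3 = Z.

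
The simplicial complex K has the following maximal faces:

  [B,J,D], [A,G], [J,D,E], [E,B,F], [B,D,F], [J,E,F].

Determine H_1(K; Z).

Fix the vertex order A < B < D < E < F < G < J and write every simplex with vertices in increasing order. Then dim K = 2 and the simplices of K are:

  0-simplices (7): A, B, D, E, F, G, J
  1-simplices (11): AG, BD, BE, BF, BJ, DE, DF, DJ, EF, EJ, FJ
  2-simplices (5): BDF, BDJ, BEF, DEJ, EFJ

so the chain groups are C_0 ≅ Z^7, C_1 ≅ Z^11, C_2 ≅ Z^5.

Boundary ∂_1: C_1 → C_0 is given by ∂[p,q] = [q] − [p].
The resulting 7×11 matrix has rank 5, and its Smith normal form has invariant factors (1,1,1,1,1).

Boundary ∂_2: C_2 → C_1 maps a triangle to the signed sum of its edges. For instance
  ∂BDJ = DJ − BJ + BD,
  ∂EFJ = FJ − EJ + EF.
The 11×5 boundary matrix has rank 5 and Smith normal form diag(1,1,1,1,1).

Reading off H_k = ker ∂_k / im ∂_{k+1}:

  H_1: rank ker ∂_1 − rank ∂_2 = (11 − 5) − 5 = 1, and the invariant factors of ∂_2 are all 1, so H_1 ≅ Z.

H_1 = Z.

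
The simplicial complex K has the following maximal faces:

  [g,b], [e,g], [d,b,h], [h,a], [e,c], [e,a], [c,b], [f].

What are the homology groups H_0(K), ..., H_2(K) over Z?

We work with the vertex ordering a < b < c < d < e < f < g < h. The simplices of K, each written with vertices in increasing order, are:

  0-simplices (8): a, b, c, d, e, f, g, h
  1-simplices (9): ae, ah, bc, bd, bg, bh, ce, dh, eg
  2-simplices (1): bdh

so the chain groups are C_0 ≅ Z^8, C_1 ≅ Z^9, C_2 ≅ Z^1.

The boundary map ∂_1: C_1 → C_0 maps an edge to its endpoints' difference, ∂[p,q] = q − p.
The 8×9 boundary matrix has rank 6 and Smith normal form diag(1,1,1,1,1,1).

Boundary ∂_2: C_2 → C_1 maps a triangle to the signed sum of its edges. For instance
  ∂bdh = dh − bh + bd.
The 9×1 boundary matrix has rank 1 and Smith normal form diag(1).

Computing H_k = (kernel of ∂_k) / (image of ∂_{k+1}):

  H_0: rank C_0 − rank ∂_1 = 8 − 6 = 2, and the invariant factors of ∂_1 are all 1, so H_0 = Z^2.
  H_1: rank ker ∂_1 − rank ∂_2 = (9 − 6) − 1 = 2, and the invariant factors of ∂_2 are all 1, so H_1 = Z^2.
  H_2: rank ker ∂_2 − rank ∂_3 = (1 − 1) − 0 = 0, and there is no ∂_3, so H_2 = 0.

H_0 ≅ Z^2,  H_1 ≅ Z^2,  H_2 = 0.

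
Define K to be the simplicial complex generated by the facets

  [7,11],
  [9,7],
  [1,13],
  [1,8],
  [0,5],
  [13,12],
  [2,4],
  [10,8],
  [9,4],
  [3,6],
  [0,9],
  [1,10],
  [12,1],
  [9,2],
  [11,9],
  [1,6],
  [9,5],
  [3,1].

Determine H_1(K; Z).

Take the total order 0 < 1 < 2 < 3 < 4 < 5 < 6 < 7 < 8 < 9 < 10 < 11 < 12 < 13 on the vertex set. Then K (dimension 1) consists of the simplices:

  0-simplices (14): [0], [1], [2], [3], [4], [5], [6], [7], [8], [9], [10], [11], [12], [13]
  1-simplices (18): [0,5], [0,9], [1,3], [1,6], [1,8], [1,10], [1,12], [1,13], [2,4], [2,9], [3,6], [4,9], [5,9], [7,9], [7,11], [8,10], [9,11], [12,13]

Hence C_0 ≅ Z^14, C_1 ≅ Z^18.

∂_1: C_1 → C_0 sends each edge [p,q] (with p < q) to q − p. For instance
  ∂[12,13] = [13] − [12].
This gives a 14×18 integer matrix of rank 12; reducing to Smith normal form yields diagonal entries (1,1,1,1,1,1,1,1,1,1,1,1).

Reading off H_k = ker ∂_k / im ∂_{k+1}:

  H_1: rank ker ∂_1 − rank ∂_2 = (18 − 12) − 0 = 6, and there is no ∂_2, so H_1 ≅ Z^6.

(K is a triangulation of the disjoint union of a wedge of 3 circles and a wedge of 3 circles.)

H_1 ≅ Z^6.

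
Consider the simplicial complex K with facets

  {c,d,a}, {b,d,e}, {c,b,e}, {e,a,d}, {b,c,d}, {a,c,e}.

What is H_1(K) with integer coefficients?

K has 5 vertices, 9 edges, 6 triangles.
rank ∂_1 = 4, rank ∂_2 = 5 ⇒ b_1 = 9 − 4 − 5 = 0; all invariant factors of ∂_2 are 1 so no torsion. So H_1 = 0.

H_1 ≅ 0.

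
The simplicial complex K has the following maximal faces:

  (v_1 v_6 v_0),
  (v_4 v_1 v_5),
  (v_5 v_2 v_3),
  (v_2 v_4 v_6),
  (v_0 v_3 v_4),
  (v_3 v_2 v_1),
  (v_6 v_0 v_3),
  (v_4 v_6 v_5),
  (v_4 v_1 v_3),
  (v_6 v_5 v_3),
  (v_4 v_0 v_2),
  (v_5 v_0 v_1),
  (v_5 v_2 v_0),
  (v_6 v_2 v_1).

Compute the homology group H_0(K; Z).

H_0 ≅ Z.

K has 7 vertices, 21 edges, 14 triangles.
rank ∂_0 = 0, rank ∂_1 = 6 ⇒ b_0 = 7 − 0 − 6 = 1; all invariant factors of ∂_1 are 1 so no torsion. So H_0 = Z.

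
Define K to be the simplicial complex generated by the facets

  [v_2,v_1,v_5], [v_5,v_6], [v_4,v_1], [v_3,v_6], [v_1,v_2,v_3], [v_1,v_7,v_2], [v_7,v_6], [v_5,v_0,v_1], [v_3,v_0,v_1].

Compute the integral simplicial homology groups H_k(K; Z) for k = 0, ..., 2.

H_0 ≅ Z,  H_1 ≅ Z^2,  H_2 = 0.

We work with the vertex ordering v_0 < v_1 < v_2 < v_3 < v_4 < v_5 < v_6 < v_7. The simplices of K, each written with vertices in increasing order, are:

  0-simplices (8): [v_0], [v_1], [v_2], [v_3], [v_4], [v_5], [v_6], [v_7]
  1-simplices (14): [v_0,v_1], [v_0,v_3], [v_0,v_5], [v_1,v_2], [v_1,v_3], [v_1,v_4], [v_1,v_5], [v_1,v_7], [v_2,v_3], [v_2,v_5], [v_2,v_7], [v_3,v_6], [v_5,v_6], [v_6,v_7]
  2-simplices (5): [v_0,v_1,v_3], [v_0,v_1,v_5], [v_1,v_2,v_3], [v_1,v_2,v_5], [v_1,v_2,v_7]

so the chain groups are C_0 ≅ Z^8, C_1 ≅ Z^14, C_2 ≅ Z^5.

The boundary map ∂_1: C_1 → C_0 is given by ∂[p,q] = [q] − [p].
This gives a 8×14 integer matrix of rank 7; reducing to Smith normal form yields diagonal entries (1,1,1,1,1,1,1).

Boundary ∂_2: C_2 → C_1 maps a triangle to the signed sum of its edges. For instance
  ∂[v_1,v_2,v_3] = [v_2,v_3] − [v_1,v_3] + [v_1,v_2],
  ∂[v_0,v_1,v_5] = [v_1,v_5] − [v_0,v_5] + [v_0,v_1].
This gives a 14×5 integer matrix of rank 5; reducing to Smith normal form yields diagonal entries (1,1,1,1,1).

Reading off H_k = ker ∂_k / im ∂_{k+1}:

  H_0: rank C_0 − rank ∂_1 = 8 − 7 = 1, and the invariant factors of ∂_1 are all 1, so H_0 = Z.
  H_1: rank ker ∂_1 − rank ∂_2 = (14 − 7) − 5 = 2, and the invariant factors of ∂_2 are all 1, so H_1 = Z^2.
  H_2: rank ker ∂_2 − rank ∂_3 = (5 − 5) − 0 = 0, and there is no ∂_3, so H_2 = 0.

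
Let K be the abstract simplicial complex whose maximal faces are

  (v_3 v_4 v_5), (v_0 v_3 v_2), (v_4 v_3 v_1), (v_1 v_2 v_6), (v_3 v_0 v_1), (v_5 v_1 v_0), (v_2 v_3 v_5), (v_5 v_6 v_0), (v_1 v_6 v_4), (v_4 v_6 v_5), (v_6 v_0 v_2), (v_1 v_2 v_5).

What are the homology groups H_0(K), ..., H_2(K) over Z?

H_0 = Z,  H_1 = Z/2,  H_2 = 0.

Fix the vertex order v_0 < v_1 < v_2 < v_3 < v_4 < v_5 < v_6 and write every simplex with vertices in increasing order. Then dim K = 2 and the simplices of K are:

  0-simplices (7): [v_0], [v_1], [v_2], [v_3], [v_4], [v_5], [v_6]
  1-simplices (18): (18 of them)
  2-simplices (12): (12 of them)

so the chain groups are C_0 ≅ Z^7, C_1 ≅ Z^18, C_2 ≅ Z^12.

∂_1: C_1 → C_0 is given by ∂[p,q] = [q] − [p]. For instance
  ∂[v_1,v_4] = [v_4] − [v_1].
This gives a 7×18 integer matrix of rank 6; reducing to Smith normal form yields diagonal entries (1,1,1,1,1,1).

∂_2: C_2 → C_1 maps a triangle to the signed sum of its edges. For instance
  ∂[v_1,v_2,v_5] = [v_2,v_5] − [v_1,v_5] + [v_1,v_2],
  ∂[v_1,v_4,v_6] = [v_4,v_6] − [v_1,v_6] + [v_1,v_4].
The 18×12 boundary matrix has rank 12 and Smith normal form diag(1,1,1,1,1,1,1,1,1,1,1,2).

Reading off H_k = ker ∂_k / im ∂_{k+1}:

  H_0: rank C_0 − rank ∂_1 = 7 − 6 = 1, and the invariant factors of ∂_1 are all 1, so H_0 ≅ Z.
  H_1: rank ker ∂_1 − rank ∂_2 = (18 − 6) − 12 = 0, and ∂_2 has invariant factor 2 > 1, so H_1 ≅ Z/2.
  H_2: rank ker ∂_2 − rank ∂_3 = (12 − 12) − 0 = 0, and there is no ∂_3, so H_2 ≅ 0.

As a check, the Euler characteristic is 7 − 18 + 12 = 1, which agrees with 1 − 0 + 0 = 1.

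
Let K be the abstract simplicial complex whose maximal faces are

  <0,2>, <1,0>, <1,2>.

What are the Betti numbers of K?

b_0 = 1, b_1 = 1.

We work with the vertex ordering 0 < 1 < 2. The simplices of K, each written with vertices in increasing order, are:

  0-simplices (3): [0], [1], [2]
  1-simplices (3): [0,1], [0,2], [1,2]

so the chain groups are C_0 ≅ Z^3, C_1 ≅ Z^3.

Boundary ∂_1: C_1 → C_0 sends each edge [p,q] (with p < q) to q − p.
As a 3×3 matrix over Z this has rank 2, with invariant factors (1,1).

From H_k ≅ ker(∂_k) / im(∂_{k+1}) we obtain:

  H_0: rank C_0 − rank ∂_1 = 3 − 2 = 1, and the invariant factors of ∂_1 are all 1, so H_0 ≅ Z.
  H_1: rank ker ∂_1 − rank ∂_2 = (3 − 2) − 0 = 1, and there is no ∂_2, so H_1 ≅ Z.

As a check, the Euler characteristic is 3 − 3 = 0, which agrees with 1 − 1 = 0.

Hence the Betti numbers are b_0 = 1, b_1 = 1.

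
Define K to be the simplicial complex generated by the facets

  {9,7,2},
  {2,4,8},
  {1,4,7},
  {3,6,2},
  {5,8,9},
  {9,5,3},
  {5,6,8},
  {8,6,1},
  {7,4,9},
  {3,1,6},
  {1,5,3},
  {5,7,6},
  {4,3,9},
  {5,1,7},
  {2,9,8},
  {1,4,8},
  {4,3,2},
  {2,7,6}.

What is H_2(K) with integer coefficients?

Fix the vertex order 1 < 2 < 3 < 4 < 5 < 6 < 7 < 8 < 9 and write every simplex with vertices in increasing order. Then dim K = 2 and the simplices of K are:

  0-simplices (9): [1], [2], [3], [4], [5], [6], [7], [8], [9]
  1-simplices (27): (27 of them)
  2-simplices (18): [1,3,5], [1,3,6], [1,4,7], [1,4,8], [1,5,7], [1,6,8], [2,3,4], [2,3,6], [2,4,8], [2,6,7], [2,7,9], [2,8,9], [3,4,9], [3,5,9], [4,7,9], [5,6,7], [5,6,8], [5,8,9]

so the chain groups are C_0 ≅ Z^9, C_1 ≅ Z^27, C_2 ≅ Z^18.

Boundary ∂_1: C_1 → C_0 is given by ∂[p,q] = [q] − [p]. For instance
  ∂[1,6] = [6] − [1].
As a 9×27 matrix over Z this has rank 8, with invariant factors (1,1,1,1,1,1,1,1).

Boundary ∂_2: C_2 → C_1 acts by ∂[p,q,r] = [q,r] − [p,r] + [p,q]. For instance
  ∂[2,6,7] = [6,7] − [2,7] + [2,6],
  ∂[2,3,6] = [3,6] − [2,6] + [2,3].
This gives a 27×18 integer matrix of rank 18; reducing to Smith normal form yields diagonal entries (1,1,1,1,1,1,1,1,1,1,1,1,1,1,1,1,1,2).

From H_k ≅ ker(∂_k) / im(∂_{k+1}) we obtain:

  H_2: rank ker ∂_2 − rank ∂_3 = (18 − 18) − 0 = 0, and there is no ∂_3, so H_2 = 0.

(K is a triangulation of the Klein bottle.)

H_2 ≅ 0.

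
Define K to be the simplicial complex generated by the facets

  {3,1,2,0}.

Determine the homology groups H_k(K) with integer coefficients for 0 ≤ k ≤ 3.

H_0 = Z,  H_1 = 0,  H_2 = 0,  H_3 = 0.

Fix the vertex order 0 < 1 < 2 < 3 and write every simplex with vertices in increasing order. Then dim K = 3 and the simplices of K are:

  0-simplices (4): [0], [1], [2], [3]
  1-simplices (6): [0,1], [0,2], [0,3], [1,2], [1,3], [2,3]
  2-simplices (4): [0,1,2], [0,1,3], [0,2,3], [1,2,3]
  3-simplices (1): [0,1,2,3]

giving chain groups C_0 ≅ Z^4, C_1 ≅ Z^6, C_2 ≅ Z^4, C_3 ≅ Z^1.

The boundary map ∂_1: C_1 → C_0 maps an edge to its endpoints' difference, ∂[p,q] = q − p.
As a 4×6 matrix over Z this has rank 3, with invariant factors (1,1,1).

Boundary ∂_2: C_2 → C_1 acts by ∂[p,q,r] = [q,r] − [p,r] + [p,q]. For instance
  ∂[1,2,3] = [2,3] − [1,3] + [1,2],
  ∂[0,1,3] = [1,3] − [0,3] + [0,1].
The resulting 6×4 matrix has rank 3, and its Smith normal form has invariant factors (1,1,1).

∂_3: C_3 → C_2 sends each 3-simplex σ to the alternating sum Σ_i (−1)^i (σ with its i-th vertex removed). For instance
  ∂[0,1,2,3] = [1,2,3] − [0,2,3] + [0,1,3] − [0,1,2].
The 4×1 boundary matrix has rank 1 and Smith normal form diag(1).

From H_k ≅ ker(∂_k) / im(∂_{k+1}) we obtain:

  H_0: rank C_0 − rank ∂_1 = 4 − 3 = 1, and the invariant factors of ∂_1 are all 1, so H_0 = Z.
  H_1: rank ker ∂_1 − rank ∂_2 = (6 − 3) − 3 = 0, and the invariant factors of ∂_2 are all 1, so H_1 = 0.
  H_2: rank ker ∂_2 − rank ∂_3 = (4 − 3) − 1 = 0, and the invariant factors of ∂_3 are all 1, so H_2 = 0.
  H_3: rank ker ∂_3 − rank ∂_4 = (1 − 1) − 0 = 0, and there is no ∂_4, so H_3 = 0.

(K is a triangulation of the 3-simplex.)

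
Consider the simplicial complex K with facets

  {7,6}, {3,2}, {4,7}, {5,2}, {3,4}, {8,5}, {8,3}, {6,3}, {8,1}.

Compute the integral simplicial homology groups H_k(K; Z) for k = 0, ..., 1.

H_0 = Z,  H_1 = Z^2.

Take the total order 1 < 2 < 3 < 4 < 5 < 6 < 7 < 8 on the vertex set. Then K (dimension 1) consists of the simplices:

  0-simplices (8): [1], [2], [3], [4], [5], [6], [7], [8]
  1-simplices (9): [1,8], [2,3], [2,5], [3,4], [3,6], [3,8], [4,7], [5,8], [6,7]

so the chain groups are C_0 ≅ Z^8, C_1 ≅ Z^9.

∂_1: C_1 → C_0 sends each edge [p,q] (with p < q) to q − p. For instance
  ∂[3,4] = [4] − [3].
This gives a 8×9 integer matrix of rank 7; reducing to Smith normal form yields diagonal entries (1,1,1,1,1,1,1).

Now H_k = ker ∂_k / im ∂_{k+1}, so:

  H_0: rank C_0 − rank ∂_1 = 8 − 7 = 1, and the invariant factors of ∂_1 are all 1, so H_0 ≅ Z.
  H_1: rank ker ∂_1 − rank ∂_2 = (9 − 7) − 0 = 2, and there is no ∂_2, so H_1 ≅ Z^2.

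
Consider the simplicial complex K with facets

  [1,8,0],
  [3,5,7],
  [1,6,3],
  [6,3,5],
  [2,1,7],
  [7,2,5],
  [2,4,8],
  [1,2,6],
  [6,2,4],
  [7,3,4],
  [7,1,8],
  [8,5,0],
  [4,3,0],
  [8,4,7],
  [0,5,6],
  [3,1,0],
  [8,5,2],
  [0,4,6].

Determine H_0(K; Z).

Order the vertices as 0 < 1 < 2 < 3 < 4 < 5 < 6 < 7 < 8. Listing each simplex with vertices in this order, K has dimension 2 with simplices:

  0-simplices (9): [0], [1], [2], [3], [4], [5], [6], [7], [8]
  1-simplices (27): (27 of them)
  2-simplices (18): [0,1,3], [0,1,8], [0,3,4], [0,4,6], [0,5,6], [0,5,8], [1,2,6], [1,2,7], [1,3,6], [1,7,8], [2,4,6], [2,4,8], [2,5,7], [2,5,8], [3,4,7], [3,5,6], [3,5,7], [4,7,8]

giving chain groups C_0 ≅ Z^9, C_1 ≅ Z^27, C_2 ≅ Z^18.

The boundary map ∂_1: C_1 → C_0 maps an edge to its endpoints' difference, ∂[p,q] = q − p. For instance
  ∂[3,6] = [6] − [3].
As a 9×27 matrix over Z this has rank 8, with invariant factors (1,1,1,1,1,1,1,1).

The boundary map ∂_2: C_2 → C_1 maps a triangle to the signed sum of its edges. For instance
  ∂[0,5,8] = [5,8] − [0,8] + [0,5],
  ∂[0,4,6] = [4,6] − [0,6] + [0,4].
This gives a 27×18 integer matrix of rank 18; reducing to Smith normal form yields diagonal entries (1,1,1,1,1,1,1,1,1,1,1,1,1,1,1,1,1,2).

Now H_k = ker ∂_k / im ∂_{k+1}, so:

  H_0: rank C_0 − rank ∂_1 = 9 − 8 = 1, and the invariant factors of ∂_1 are all 1, so H_0 = Z.

H_0 = Z.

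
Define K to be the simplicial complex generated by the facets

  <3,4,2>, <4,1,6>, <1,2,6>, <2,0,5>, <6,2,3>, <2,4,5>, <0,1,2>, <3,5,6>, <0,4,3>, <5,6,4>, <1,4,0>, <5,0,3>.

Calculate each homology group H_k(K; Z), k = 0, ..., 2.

H_0 = Z,  H_1 = Z/2Z,  H_2 = 0.

Take the total order 0 < 1 < 2 < 3 < 4 < 5 < 6 on the vertex set. Then K (dimension 2) consists of the simplices:

  0-simplices (7): [0], [1], [2], [3], [4], [5], [6]
  1-simplices (18): [0,1], [0,2], [0,3], [0,4], [0,5], [1,2], [1,4], [1,6], [2,3], [2,4], [2,5], [2,6], [3,4], [3,5], [3,6], [4,5], [4,6], [5,6]
  2-simplices (12): [0,1,2], [0,1,4], [0,2,5], [0,3,4], [0,3,5], [1,2,6], [1,4,6], [2,3,4], [2,3,6], [2,4,5], [3,5,6], [4,5,6]

Hence C_0 ≅ Z^7, C_1 ≅ Z^18, C_2 ≅ Z^12.

Boundary ∂_1: C_1 → C_0 is given by ∂[p,q] = [q] − [p]. For instance
  ∂[1,4] = [4] − [1].
This gives a 7×18 integer matrix of rank 6; reducing to Smith normal form yields diagonal entries (1,1,1,1,1,1).

Boundary ∂_2: C_2 → C_1 acts by ∂[p,q,r] = [q,r] − [p,r] + [p,q]. For instance
  ∂[0,1,2] = [1,2] − [0,2] + [0,1],
  ∂[0,3,4] = [3,4] − [0,4] + [0,3].
The resulting 18×12 matrix has rank 12, and its Smith normal form has invariant factors (1,1,1,1,1,1,1,1,1,1,1,2).

Now H_k = ker ∂_k / im ∂_{k+1}, so:

  H_0: rank C_0 − rank ∂_1 = 7 − 6 = 1, and the invariant factors of ∂_1 are all 1, so H_0 ≅ Z.
  H_1: rank ker ∂_1 − rank ∂_2 = (18 − 6) − 12 = 0, and ∂_2 has invariant factor 2 > 1, so H_1 ≅ Z/2Z.
  H_2: rank ker ∂_2 − rank ∂_3 = (12 − 12) − 0 = 0, and there is no ∂_3, so H_2 ≅ 0.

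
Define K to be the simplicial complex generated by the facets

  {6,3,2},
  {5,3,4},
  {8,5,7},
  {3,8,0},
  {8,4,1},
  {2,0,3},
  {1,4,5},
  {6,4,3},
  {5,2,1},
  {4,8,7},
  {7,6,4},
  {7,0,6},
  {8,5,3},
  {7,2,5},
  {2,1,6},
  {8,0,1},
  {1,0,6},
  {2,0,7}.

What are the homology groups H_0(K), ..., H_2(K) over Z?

H_0 = Z,  H_1 = Z ⊕ Z_2,  H_2 = 0.

Order the vertices as 0 < 1 < 2 < 3 < 4 < 5 < 6 < 7 < 8. Listing each simplex with vertices in this order, K has dimension 2 with simplices:

  0-simplices (9): [0], [1], [2], [3], [4], [5], [6], [7], [8]
  1-simplices (27): (27 of them)
  2-simplices (18): [0,1,6], [0,1,8], [0,2,3], [0,2,7], [0,3,8], [0,6,7], [1,2,5], [1,2,6], [1,4,5], [1,4,8], [2,3,6], [2,5,7], [3,4,5], [3,4,6], [3,5,8], [4,6,7], [4,7,8], [5,7,8]

Hence C_0 ≅ Z^9, C_1 ≅ Z^27, C_2 ≅ Z^18.

∂_1: C_1 → C_0 sends each edge [p,q] (with p < q) to q − p.
As a 9×27 matrix over Z this has rank 8, with invariant factors (1,1,1,1,1,1,1,1).

∂_2: C_2 → C_1 sends each 2-simplex [p,q,r] to [q,r] − [p,r] + [p,q]. For instance
  ∂[1,4,8] = [4,8] − [1,8] + [1,4],
  ∂[3,5,8] = [5,8] − [3,8] + [3,5].
As a 27×18 matrix over Z this has rank 18, with invariant factors (1,1,1,1,1,1,1,1,1,1,1,1,1,1,1,1,1,2).

Now H_k = ker ∂_k / im ∂_{k+1}, so:

  H_0: rank C_0 − rank ∂_1 = 9 − 8 = 1, and the invariant factors of ∂_1 are all 1, so H_0 = Z.
  H_1: rank ker ∂_1 − rank ∂_2 = (27 − 8) − 18 = 1, and ∂_2 has invariant factor 2 > 1, so H_1 = Z ⊕ Z_2.
  H_2: rank ker ∂_2 − rank ∂_3 = (18 − 18) − 0 = 0, and there is no ∂_3, so H_2 = 0.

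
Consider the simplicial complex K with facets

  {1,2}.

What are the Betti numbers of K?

K has 2 vertices, 1 edge.
rank ∂_0 = 0, rank ∂_1 = 1 ⇒ b_0 = 2 − 0 − 1 = 1; all invariant factors of ∂_1 are 1 so no torsion. So H_0 ≅ Z.
rank ∂_1 = 1, rank ∂_2 = 0 ⇒ b_1 = 1 − 1 − 0 = 0. So H_1 ≅ 0.

b_0 = 1, b_1 = 0.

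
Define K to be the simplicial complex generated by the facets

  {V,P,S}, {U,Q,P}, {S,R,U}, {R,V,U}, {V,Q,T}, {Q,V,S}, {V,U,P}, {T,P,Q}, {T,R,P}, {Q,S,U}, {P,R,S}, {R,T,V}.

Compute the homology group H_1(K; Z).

H_1 = Z/2.

K has 7 vertices, 18 edges, 12 triangles.
rank ∂_1 = 6, rank ∂_2 = 12 ⇒ b_1 = 18 − 6 − 12 = 0; ∂_2 has invariant factor(s) [2] giving torsion. So H_1 ≅ Z/2.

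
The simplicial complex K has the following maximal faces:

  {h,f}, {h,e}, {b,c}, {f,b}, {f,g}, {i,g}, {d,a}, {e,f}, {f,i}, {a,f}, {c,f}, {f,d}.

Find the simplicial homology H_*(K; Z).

H_0 = Z,  H_1 = Z^4.

K has 9 vertices, 12 edges.
rank ∂_0 = 0, rank ∂_1 = 8 ⇒ b_0 = 9 − 0 − 8 = 1; all invariant factors of ∂_1 are 1 so no torsion. So H_0 = Z.
rank ∂_1 = 8, rank ∂_2 = 0 ⇒ b_1 = 12 − 8 − 0 = 4. So H_1 = Z^4.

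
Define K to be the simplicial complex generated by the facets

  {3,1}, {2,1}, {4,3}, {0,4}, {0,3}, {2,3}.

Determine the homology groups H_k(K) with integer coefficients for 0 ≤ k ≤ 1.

Fix the vertex order 0 < 1 < 2 < 3 < 4 and write every simplex with vertices in increasing order. Then dim K = 1 and the simplices of K are:

  0-simplices (5): [0], [1], [2], [3], [4]
  1-simplices (6): [0,3], [0,4], [1,2], [1,3], [2,3], [3,4]

Hence C_0 ≅ Z^5, C_1 ≅ Z^6.

∂_1: C_1 → C_0 maps an edge to its endpoints' difference, ∂[p,q] = q − p. For instance
  ∂[0,4] = [4] − [0].
This gives a 5×6 integer matrix of rank 4; reducing to Smith normal form yields diagonal entries (1,1,1,1).

From H_k ≅ ker(∂_k) / im(∂_{k+1}) we obtain:

  H_0: rank C_0 − rank ∂_1 = 5 − 4 = 1, and the invariant factors of ∂_1 are all 1, so H_0 ≅ Z.
  H_1: rank ker ∂_1 − rank ∂_2 = (6 − 4) − 0 = 2, and there is no ∂_2, so H_1 ≅ Z^2.

As a check, the Euler characteristic is 5 − 6 = -1, which agrees with 1 − 2 = -1.
(K is a triangulation of a wedge of 2 circles.)

H_0 ≅ Z,  H_1 ≅ Z^2.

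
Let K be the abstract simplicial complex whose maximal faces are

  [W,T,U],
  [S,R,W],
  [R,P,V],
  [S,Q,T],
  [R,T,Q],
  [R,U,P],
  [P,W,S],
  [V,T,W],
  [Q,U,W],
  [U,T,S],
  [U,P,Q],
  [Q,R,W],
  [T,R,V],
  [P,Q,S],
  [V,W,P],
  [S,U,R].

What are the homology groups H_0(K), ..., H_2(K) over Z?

H_0 = Z,  H_1 = Z^2,  H_2 = Z.

We work with the vertex ordering P < Q < R < S < T < U < V < W. The simplices of K, each written with vertices in increasing order, are:

  0-simplices (8): P, Q, R, S, T, U, V, W
  1-simplices (24): PQ, PR, PS, PU, PV, PW, QR, QS, QT, QU, QW, RS, RT, RU, RV, RW, ST, SU, SW, TU, TV, TW, UW, VW
  2-simplices (16): PQS, PQU, PRU, PRV, PSW, PVW, QRT, QRW, QST, QUW, RSU, RSW, RTV, STU, TUW, TVW

giving chain groups C_0 ≅ Z^8, C_1 ≅ Z^24, C_2 ≅ Z^16.

Boundary ∂_1: C_1 → C_0 sends each edge [p,q] (with p < q) to q − p.
This gives a 8×24 integer matrix of rank 7; reducing to Smith normal form yields diagonal entries (1,1,1,1,1,1,1).

Boundary ∂_2: C_2 → C_1 maps a triangle to the signed sum of its edges. For instance
  ∂QST = ST − QT + QS,
  ∂RSW = SW − RW + RS.
The 24×16 boundary matrix has rank 15 and Smith normal form diag(1,1,1,1,1,1,1,1,1,1,1,1,1,1,1).

From H_k ≅ ker(∂_k) / im(∂_{k+1}) we obtain:

  H_0: rank C_0 − rank ∂_1 = 8 − 7 = 1, and the invariant factors of ∂_1 are all 1, so H_0 = Z.
  H_1: rank ker ∂_1 − rank ∂_2 = (24 − 7) − 15 = 2, and the invariant factors of ∂_2 are all 1, so H_1 = Z^2.
  H_2: rank ker ∂_2 − rank ∂_3 = (16 − 15) − 0 = 1, and there is no ∂_3, so H_2 = Z.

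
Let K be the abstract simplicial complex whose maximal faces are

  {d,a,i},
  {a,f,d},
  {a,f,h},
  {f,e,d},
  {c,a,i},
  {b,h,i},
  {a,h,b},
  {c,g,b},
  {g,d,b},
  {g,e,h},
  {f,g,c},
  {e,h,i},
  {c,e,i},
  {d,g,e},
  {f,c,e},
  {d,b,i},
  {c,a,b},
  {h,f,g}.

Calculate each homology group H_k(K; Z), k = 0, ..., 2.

H_0 ≅ Z,  H_1 ≅ Z × Z/2,  H_2 = 0.

K has 9 vertices, 27 edges, 18 triangles.
rank ∂_0 = 0, rank ∂_1 = 8 ⇒ b_0 = 9 − 0 − 8 = 1; all invariant factors of ∂_1 are 1 so no torsion. So H_0 = Z.
rank ∂_1 = 8, rank ∂_2 = 18 ⇒ b_1 = 27 − 8 − 18 = 1; ∂_2 has invariant factor(s) [2] giving torsion. So H_1 = Z × Z/2.
rank ∂_2 = 18, rank ∂_3 = 0 ⇒ b_2 = 18 − 18 − 0 = 0. So H_2 = 0.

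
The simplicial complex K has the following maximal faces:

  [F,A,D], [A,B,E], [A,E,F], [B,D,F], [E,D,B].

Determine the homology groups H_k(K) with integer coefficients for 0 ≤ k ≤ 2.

Fix the vertex order A < B < D < E < F and write every simplex with vertices in increasing order. Then dim K = 2 and the simplices of K are:

  0-simplices (5): A, B, D, E, F
  1-simplices (10): AB, AD, AE, AF, BD, BE, BF, DE, DF, EF
  2-simplices (5): ABE, ADF, AEF, BDE, BDF

Hence C_0 ≅ Z^5, C_1 ≅ Z^10, C_2 ≅ Z^5.

The boundary map ∂_1: C_1 → C_0 is given by ∂[p,q] = [q] − [p]. For instance
  ∂AE = E − A.
As a 5×10 matrix over Z this has rank 4, with invariant factors (1,1,1,1).

∂_2: C_2 → C_1 sends each 2-simplex [p,q,r] to [q,r] − [p,r] + [p,q]. For instance
  ∂ABE = BE − AE + AB,
  ∂ADF = DF − AF + AD.
This gives a 10×5 integer matrix of rank 5; reducing to Smith normal form yields diagonal entries (1,1,1,1,1).

Reading off H_k = ker ∂_k / im ∂_{k+1}:

  H_0: rank C_0 − rank ∂_1 = 5 − 4 = 1, and the invariant factors of ∂_1 are all 1, so H_0 = Z.
  H_1: rank ker ∂_1 − rank ∂_2 = (10 − 4) − 5 = 1, and the invariant factors of ∂_2 are all 1, so H_1 = Z.
  H_2: rank ker ∂_2 − rank ∂_3 = (5 − 5) − 0 = 0, and there is no ∂_3, so H_2 = 0.

(K is a triangulation of the Möbius band.)

H_0 ≅ Z,  H_1 ≅ Z,  H_2 = 0.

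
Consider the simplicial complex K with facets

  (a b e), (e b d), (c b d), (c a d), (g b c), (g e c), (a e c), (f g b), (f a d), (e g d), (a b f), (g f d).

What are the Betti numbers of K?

We work with the vertex ordering a < b < c < d < e < f < g. The simplices of K, each written with vertices in increasing order, are:

  0-simplices (7): a, b, c, d, e, f, g
  1-simplices (18): ab, ac, ad, ae, af, bc, bd, be, bf, bg, cd, ce, cg, de, df, dg, eg, fg
  2-simplices (12): abe, abf, acd, ace, adf, bcd, bcg, bde, bfg, ceg, deg, dfg

Hence C_0 ≅ Z^7, C_1 ≅ Z^18, C_2 ≅ Z^12.

Boundary ∂_1: C_1 → C_0 sends each edge [p,q] (with p < q) to q − p.
This gives a 7×18 integer matrix of rank 6; reducing to Smith normal form yields diagonal entries (1,1,1,1,1,1).

∂_2: C_2 → C_1 sends each 2-simplex [p,q,r] to [q,r] − [p,r] + [p,q]. For instance
  ∂deg = eg − dg + de,
  ∂bfg = fg − bg + bf.
This gives a 18×12 integer matrix of rank 12; reducing to Smith normal form yields diagonal entries (1,1,1,1,1,1,1,1,1,1,1,2).

Computing H_k = (kernel of ∂_k) / (image of ∂_{k+1}):

  H_0: rank C_0 − rank ∂_1 = 7 − 6 = 1, and the invariant factors of ∂_1 are all 1, so H_0 = Z.
  H_1: rank ker ∂_1 − rank ∂_2 = (18 − 6) − 12 = 0, and ∂_2 has invariant factor 2 > 1, so H_1 = Z/2Z.
  H_2: rank ker ∂_2 − rank ∂_3 = (12 − 12) − 0 = 0, and there is no ∂_3, so H_2 = 0.

(K is a triangulation of the real projective plane RP^2.)

Hence the Betti numbers are b_0 = 1, b_1 = 0, b_2 = 0.

b_0 = 1, b_1 = 0, b_2 = 0.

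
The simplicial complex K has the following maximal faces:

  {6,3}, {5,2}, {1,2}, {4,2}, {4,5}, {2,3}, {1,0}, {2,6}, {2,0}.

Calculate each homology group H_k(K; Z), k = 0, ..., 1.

Fix the vertex order 0 < 1 < 2 < 3 < 4 < 5 < 6 and write every simplex with vertices in increasing order. Then dim K = 1 and the simplices of K are:

  0-simplices (7): [0], [1], [2], [3], [4], [5], [6]
  1-simplices (9): [0,1], [0,2], [1,2], [2,3], [2,4], [2,5], [2,6], [3,6], [4,5]

giving chain groups C_0 ≅ Z^7, C_1 ≅ Z^9.

∂_1: C_1 → C_0 maps an edge to its endpoints' difference, ∂[p,q] = q − p. For instance
  ∂[0,2] = [2] − [0].
This gives a 7×9 integer matrix of rank 6; reducing to Smith normal form yields diagonal entries (1,1,1,1,1,1).

From H_k ≅ ker(∂_k) / im(∂_{k+1}) we obtain:

  H_0: rank C_0 − rank ∂_1 = 7 − 6 = 1, and the invariant factors of ∂_1 are all 1, so H_0 ≅ Z.
  H_1: rank ker ∂_1 − rank ∂_2 = (9 − 6) − 0 = 3, and there is no ∂_2, so H_1 ≅ Z^3.

As a check, the Euler characteristic is 7 − 9 = -2, which agrees with 1 − 3 = -2.

H_0 = Z,  H_1 = Z^3.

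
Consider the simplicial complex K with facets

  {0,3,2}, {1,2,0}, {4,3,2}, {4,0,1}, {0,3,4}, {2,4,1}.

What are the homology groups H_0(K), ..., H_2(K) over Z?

H_0 = Z,  H_1 = 0,  H_2 = Z.

Take the total order 0 < 1 < 2 < 3 < 4 on the vertex set. Then K (dimension 2) consists of the simplices:

  0-simplices (5): [0], [1], [2], [3], [4]
  1-simplices (9): [0,1], [0,2], [0,3], [0,4], [1,2], [1,4], [2,3], [2,4], [3,4]
  2-simplices (6): [0,1,2], [0,1,4], [0,2,3], [0,3,4], [1,2,4], [2,3,4]

Hence C_0 ≅ Z^5, C_1 ≅ Z^9, C_2 ≅ Z^6.

The boundary map ∂_1: C_1 → C_0 is given by ∂[p,q] = [q] − [p]. For instance
  ∂[0,1] = [1] − [0].
As a 5×9 matrix over Z this has rank 4, with invariant factors (1,1,1,1).

The boundary map ∂_2: C_2 → C_1 maps a triangle to the signed sum of its edges. For instance
  ∂[1,2,4] = [2,4] − [1,4] + [1,2],
  ∂[0,1,4] = [1,4] − [0,4] + [0,1].
As a 9×6 matrix over Z this has rank 5, with invariant factors (1,1,1,1,1).

Computing H_k = (kernel of ∂_k) / (image of ∂_{k+1}):

  H_0: rank C_0 − rank ∂_1 = 5 − 4 = 1, and the invariant factors of ∂_1 are all 1, so H_0 ≅ Z.
  H_1: rank ker ∂_1 − rank ∂_2 = (9 − 4) − 5 = 0, and the invariant factors of ∂_2 are all 1, so H_1 ≅ 0.
  H_2: rank ker ∂_2 − rank ∂_3 = (6 − 5) − 0 = 1, and there is no ∂_3, so H_2 ≅ Z.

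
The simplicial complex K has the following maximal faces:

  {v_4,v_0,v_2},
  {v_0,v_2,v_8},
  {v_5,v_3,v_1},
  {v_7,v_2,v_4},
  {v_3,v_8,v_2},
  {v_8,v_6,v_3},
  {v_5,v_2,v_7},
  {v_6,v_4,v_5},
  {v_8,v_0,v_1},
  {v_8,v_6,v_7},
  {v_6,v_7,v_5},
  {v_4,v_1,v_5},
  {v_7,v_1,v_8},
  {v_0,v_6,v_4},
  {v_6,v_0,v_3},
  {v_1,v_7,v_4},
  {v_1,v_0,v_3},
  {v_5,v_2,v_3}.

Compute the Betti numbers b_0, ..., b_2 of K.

K has 9 vertices, 27 edges, 18 triangles.
rank ∂_0 = 0, rank ∂_1 = 8 ⇒ b_0 = 9 − 0 − 8 = 1; all invariant factors of ∂_1 are 1 so no torsion. So H_0 ≅ Z.
rank ∂_1 = 8, rank ∂_2 = 18 ⇒ b_1 = 27 − 8 − 18 = 1; ∂_2 has invariant factor(s) [2] giving torsion. So H_1 ≅ Z ⊕ Z/2.
rank ∂_2 = 18, rank ∂_3 = 0 ⇒ b_2 = 18 − 18 − 0 = 0. So H_2 ≅ 0.

b_0 = 1, b_1 = 1, b_2 = 0.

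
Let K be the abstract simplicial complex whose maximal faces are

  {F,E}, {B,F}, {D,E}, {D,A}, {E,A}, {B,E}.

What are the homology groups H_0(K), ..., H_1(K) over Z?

Order the vertices as A < B < D < E < F. Listing each simplex with vertices in this order, K has dimension 1 with simplices:

  0-simplices (5): A, B, D, E, F
  1-simplices (6): AD, AE, BE, BF, DE, EF

giving chain groups C_0 ≅ Z^5, C_1 ≅ Z^6.

The boundary map ∂_1: C_1 → C_0 is given by ∂[p,q] = [q] − [p]. For instance
  ∂EF = F − E.
The 5×6 boundary matrix has rank 4 and Smith normal form diag(1,1,1,1).

Reading off H_k = ker ∂_k / im ∂_{k+1}:

  H_0: rank C_0 − rank ∂_1 = 5 − 4 = 1, and the invariant factors of ∂_1 are all 1, so H_0 = Z.
  H_1: rank ker ∂_1 − rank ∂_2 = (6 − 4) − 0 = 2, and there is no ∂_2, so H_1 = Z^2.

H_0 ≅ Z,  H_1 ≅ Z^2.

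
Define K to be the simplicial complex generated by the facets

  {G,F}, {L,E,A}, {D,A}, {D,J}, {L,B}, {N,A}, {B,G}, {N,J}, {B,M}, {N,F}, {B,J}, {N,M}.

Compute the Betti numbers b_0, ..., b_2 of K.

b_0 = 1, b_1 = 4, b_2 = 0.

Fix the vertex order A < B < D < E < F < G < J < L < M < N and write every simplex with vertices in increasing order. Then dim K = 2 and the simplices of K are:

  0-simplices (10): A, B, D, E, F, G, J, L, M, N
  1-simplices (14): AD, AE, AL, AN, BG, BJ, BL, BM, DJ, EL, FG, FN, JN, MN
  2-simplices (1): AEL

giving chain groups C_0 ≅ Z^10, C_1 ≅ Z^14, C_2 ≅ Z^1.

∂_1: C_1 → C_0 is given by ∂[p,q] = [q] − [p]. For instance
  ∂MN = N − M.
The 10×14 boundary matrix has rank 9 and Smith normal form diag(1,1,1,1,1,1,1,1,1).

The boundary map ∂_2: C_2 → C_1 acts by ∂[p,q,r] = [q,r] − [p,r] + [p,q]. For instance
  ∂AEL = EL − AL + AE.
As a 14×1 matrix over Z this has rank 1, with invariant factors (1).

Now H_k = ker ∂_k / im ∂_{k+1}, so:

  H_0: rank C_0 − rank ∂_1 = 10 − 9 = 1, and the invariant factors of ∂_1 are all 1, so H_0 ≅ Z.
  H_1: rank ker ∂_1 − rank ∂_2 = (14 − 9) − 1 = 4, and the invariant factors of ∂_2 are all 1, so H_1 ≅ Z^4.
  H_2: rank ker ∂_2 − rank ∂_3 = (1 − 1) − 0 = 0, and there is no ∂_3, so H_2 ≅ 0.

As a check, the Euler characteristic is 10 − 14 + 1 = -3, which agrees with 1 − 4 + 0 = -3.

Hence the Betti numbers are b_0 = 1, b_1 = 4, b_2 = 0.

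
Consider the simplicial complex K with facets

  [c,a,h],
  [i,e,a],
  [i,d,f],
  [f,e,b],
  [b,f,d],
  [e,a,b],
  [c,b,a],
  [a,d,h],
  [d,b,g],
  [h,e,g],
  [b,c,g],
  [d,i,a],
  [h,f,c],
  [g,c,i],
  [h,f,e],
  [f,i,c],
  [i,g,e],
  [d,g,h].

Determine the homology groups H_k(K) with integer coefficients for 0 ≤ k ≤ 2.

H_0 ≅ Z,  H_1 ≅ Z^2,  H_2 ≅ Z.

We work with the vertex ordering a < b < c < d < e < f < g < h < i. The simplices of K, each written with vertices in increasing order, are:

  0-simplices (9): a, b, c, d, e, f, g, h, i
  1-simplices (27): ab, ac, ad, ae, ah, ai, bc, bd, be, bf, bg, cf, cg, ch, ci, df, dg, dh, di, ef, eg, eh, ei, fh, fi, gh, gi
  2-simplices (18): abc, abe, ach, adh, adi, aei, bcg, bdf, bdg, bef, cfh, cfi, cgi, dfi, dgh, efh, egh, egi

giving chain groups C_0 ≅ Z^9, C_1 ≅ Z^27, C_2 ≅ Z^18.

Boundary ∂_1: C_1 → C_0 is given by ∂[p,q] = [q] − [p]. For instance
  ∂ad = d − a.
The resulting 9×27 matrix has rank 8, and its Smith normal form has invariant factors (1,1,1,1,1,1,1,1).

The boundary map ∂_2: C_2 → C_1 maps a triangle to the signed sum of its edges. For instance
  ∂dgh = gh − dh + dg,
  ∂cgi = gi − ci + cg.
This gives a 27×18 integer matrix of rank 17; reducing to Smith normal form yields diagonal entries (1,1,1,1,1,1,1,1,1,1,1,1,1,1,1,1,1).

Reading off H_k = ker ∂_k / im ∂_{k+1}:

  H_0: rank C_0 − rank ∂_1 = 9 − 8 = 1, and the invariant factors of ∂_1 are all 1, so H_0 = Z.
  H_1: rank ker ∂_1 − rank ∂_2 = (27 − 8) − 17 = 2, and the invariant factors of ∂_2 are all 1, so H_1 = Z^2.
  H_2: rank ker ∂_2 − rank ∂_3 = (18 − 17) − 0 = 1, and there is no ∂_3, so H_2 = Z.

As a check, the Euler characteristic is 9 − 27 + 18 = 0, which agrees with 1 − 2 + 1 = 0.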